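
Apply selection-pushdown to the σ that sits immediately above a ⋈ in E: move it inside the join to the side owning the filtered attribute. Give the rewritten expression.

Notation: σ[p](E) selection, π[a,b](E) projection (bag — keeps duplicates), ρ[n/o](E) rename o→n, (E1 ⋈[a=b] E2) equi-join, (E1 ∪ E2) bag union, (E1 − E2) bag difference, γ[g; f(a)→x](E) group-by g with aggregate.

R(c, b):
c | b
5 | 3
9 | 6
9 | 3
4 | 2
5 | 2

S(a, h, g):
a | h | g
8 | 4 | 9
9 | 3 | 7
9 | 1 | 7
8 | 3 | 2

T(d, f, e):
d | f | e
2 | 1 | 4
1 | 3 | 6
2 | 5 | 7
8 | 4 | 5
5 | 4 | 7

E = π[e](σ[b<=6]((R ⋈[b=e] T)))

σ filters on b, owned by the left side.
E' = π[e]((σ[b<=6](R) ⋈[b=e] T))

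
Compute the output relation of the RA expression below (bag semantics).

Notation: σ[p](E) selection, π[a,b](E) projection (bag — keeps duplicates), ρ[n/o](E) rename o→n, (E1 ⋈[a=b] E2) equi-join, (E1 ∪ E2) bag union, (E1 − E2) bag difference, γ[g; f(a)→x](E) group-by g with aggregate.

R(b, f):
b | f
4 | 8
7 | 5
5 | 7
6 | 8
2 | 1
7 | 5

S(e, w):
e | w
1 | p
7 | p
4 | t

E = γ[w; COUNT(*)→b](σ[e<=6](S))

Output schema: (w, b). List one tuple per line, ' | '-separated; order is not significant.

Per-node cardinality:
  S → 3
  σ[e<=6](S) → 2
  γ[w; COUNT(*)→b](σ[e<=6](S)) → 2

== RESULT ==
w | b
p | 1
t | 1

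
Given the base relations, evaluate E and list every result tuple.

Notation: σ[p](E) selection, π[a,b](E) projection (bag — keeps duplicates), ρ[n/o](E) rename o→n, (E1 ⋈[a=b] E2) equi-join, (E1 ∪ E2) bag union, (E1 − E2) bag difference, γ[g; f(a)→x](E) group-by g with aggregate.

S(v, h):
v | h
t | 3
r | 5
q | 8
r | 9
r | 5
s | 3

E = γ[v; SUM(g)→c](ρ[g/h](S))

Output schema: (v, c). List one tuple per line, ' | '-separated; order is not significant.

Per-node cardinality:
  S → 6
  ρ[g/h](S) → 6
  γ[v; SUM(g)→c](ρ[g/h](S)) → 4

== RESULT ==
v | c
q | 8
r | 19
s | 3
t | 3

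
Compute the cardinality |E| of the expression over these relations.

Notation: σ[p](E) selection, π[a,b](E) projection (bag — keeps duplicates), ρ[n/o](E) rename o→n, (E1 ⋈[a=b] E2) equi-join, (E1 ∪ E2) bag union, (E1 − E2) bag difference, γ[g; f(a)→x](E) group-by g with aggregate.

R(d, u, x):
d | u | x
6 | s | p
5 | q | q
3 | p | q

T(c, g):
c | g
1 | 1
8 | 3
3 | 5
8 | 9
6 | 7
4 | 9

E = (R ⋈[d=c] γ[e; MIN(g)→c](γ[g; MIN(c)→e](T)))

Stepwise |·|:
  R → 3
  T → 6
  γ[g; MIN(c)→e](T) → 5
  γ[e; MIN(g)→c](γ[g; MIN(c)→e](T)) → 5
  (R ⋈[d=c] γ[e; MIN(g)→c](γ[g; MIN(c)→e](T))) → 2

|E| = 2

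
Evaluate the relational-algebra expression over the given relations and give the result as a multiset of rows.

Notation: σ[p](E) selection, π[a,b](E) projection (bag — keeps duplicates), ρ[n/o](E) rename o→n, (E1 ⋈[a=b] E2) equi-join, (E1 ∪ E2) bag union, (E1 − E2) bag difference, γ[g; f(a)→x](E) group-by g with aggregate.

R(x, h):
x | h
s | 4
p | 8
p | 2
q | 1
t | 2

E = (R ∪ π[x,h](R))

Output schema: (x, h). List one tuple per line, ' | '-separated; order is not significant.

Row counts bottom-up:
  R → 5
  R → 5
  π[x,h](R) → 5
  (R ∪ π[x,h](R)) → 10

== RESULT ==
x | h
p | 2
p | 2
p | 8
p | 8
q | 1
q | 1
s | 4
s | 4
t | 2
t | 2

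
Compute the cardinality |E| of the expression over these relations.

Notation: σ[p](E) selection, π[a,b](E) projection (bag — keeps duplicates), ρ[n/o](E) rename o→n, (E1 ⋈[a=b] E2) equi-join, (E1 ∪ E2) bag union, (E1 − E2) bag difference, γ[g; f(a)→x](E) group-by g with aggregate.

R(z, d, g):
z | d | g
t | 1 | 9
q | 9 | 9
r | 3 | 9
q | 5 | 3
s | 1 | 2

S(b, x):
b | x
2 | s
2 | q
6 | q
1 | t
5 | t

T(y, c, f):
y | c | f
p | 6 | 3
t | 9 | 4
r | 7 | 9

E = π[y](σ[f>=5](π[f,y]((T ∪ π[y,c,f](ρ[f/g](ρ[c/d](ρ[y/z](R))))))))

Per-node cardinality:
  T → 3
  R → 5
  ρ[y/z](R) → 5
  ρ[c/d](ρ[y/z](R)) → 5
  ρ[f/g](ρ[c/d](ρ[y/z](R))) → 5
  π[y,c,f](ρ[f/g](ρ[c/d](ρ[y/z](R)))) → 5
  (T ∪ π[y,c,f](ρ[f/g](ρ[c/d](ρ[y/z](R))))) → 8
  π[f,y]((T ∪ π[y,c,f](ρ[f/g](ρ[c/d](ρ[y/z](R)))))) → 8
  σ[f>=5](π[f,y]((T ∪ π[y,c,f](ρ[f/g](ρ[c/d](ρ[y/z](R))))))) → 4
  π[y](σ[f>=5](π[f,y]((T ∪ π[y,c,f](ρ[f/g](ρ[c/d](ρ[y/z](R)))))))) → 4

|E| = 4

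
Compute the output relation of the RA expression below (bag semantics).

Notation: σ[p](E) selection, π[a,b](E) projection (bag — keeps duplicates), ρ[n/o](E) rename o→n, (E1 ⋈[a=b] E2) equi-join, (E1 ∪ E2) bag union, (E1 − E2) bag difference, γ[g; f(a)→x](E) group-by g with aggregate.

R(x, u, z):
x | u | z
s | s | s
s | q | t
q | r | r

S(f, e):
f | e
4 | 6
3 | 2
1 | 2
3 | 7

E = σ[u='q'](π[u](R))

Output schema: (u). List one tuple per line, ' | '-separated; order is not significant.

Per-node cardinality:
  R → 3
  π[u](R) → 3
  σ[u='q'](π[u](R)) → 1

== RESULT ==
u
q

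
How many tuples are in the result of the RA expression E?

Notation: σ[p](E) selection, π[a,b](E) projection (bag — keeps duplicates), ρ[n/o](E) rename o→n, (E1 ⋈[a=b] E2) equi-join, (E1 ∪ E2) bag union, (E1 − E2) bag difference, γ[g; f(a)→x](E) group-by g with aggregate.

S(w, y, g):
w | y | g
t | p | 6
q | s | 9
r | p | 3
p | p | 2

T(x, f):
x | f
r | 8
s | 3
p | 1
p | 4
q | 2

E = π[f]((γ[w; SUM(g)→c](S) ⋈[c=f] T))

Stepwise |·|:
  S → 4
  γ[w; SUM(g)→c](S) → 4
  T → 5
  (γ[w; SUM(g)→c](S) ⋈[c=f] T) → 2
  π[f]((γ[w; SUM(g)→c](S) ⋈[c=f] T)) → 2

|E| = 2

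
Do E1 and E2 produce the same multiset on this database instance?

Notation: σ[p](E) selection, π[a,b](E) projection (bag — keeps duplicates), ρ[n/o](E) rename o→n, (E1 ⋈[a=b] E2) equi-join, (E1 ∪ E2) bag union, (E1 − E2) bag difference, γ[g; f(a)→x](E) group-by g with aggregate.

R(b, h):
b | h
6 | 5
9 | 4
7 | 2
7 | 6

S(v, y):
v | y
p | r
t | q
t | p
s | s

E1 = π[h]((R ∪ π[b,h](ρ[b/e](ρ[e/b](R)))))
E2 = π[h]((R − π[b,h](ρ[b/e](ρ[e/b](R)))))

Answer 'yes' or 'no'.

E1 subexpression sizes:
  R → 4
  R → 4
  ρ[e/b](R) → 4
  ρ[b/e](ρ[e/b](R)) → 4
  π[b,h](ρ[b/e](ρ[e/b](R))) → 4
  (R ∪ π[b,h](ρ[b/e](ρ[e/b](R)))) → 8
  π[h]((R ∪ π[b,h](ρ[b/e](ρ[e/b](R))))) → 8
E2 subexpression sizes:
  R → 4
  R → 4
  ρ[e/b](R) → 4
  ρ[b/e](ρ[e/b](R)) → 4
  π[b,h](ρ[b/e](ρ[e/b](R))) → 4
  (R − π[b,h](ρ[b/e](ρ[e/b](R)))) → 0
  π[h]((R − π[b,h](ρ[b/e](ρ[e/b](R))))) → 0

E1 result:
h
2
2
4
4
5
5
6
6
E2 result:
h
(0 rows)
Witness: (6,) appears 2× in E1 but 0× in E2.

no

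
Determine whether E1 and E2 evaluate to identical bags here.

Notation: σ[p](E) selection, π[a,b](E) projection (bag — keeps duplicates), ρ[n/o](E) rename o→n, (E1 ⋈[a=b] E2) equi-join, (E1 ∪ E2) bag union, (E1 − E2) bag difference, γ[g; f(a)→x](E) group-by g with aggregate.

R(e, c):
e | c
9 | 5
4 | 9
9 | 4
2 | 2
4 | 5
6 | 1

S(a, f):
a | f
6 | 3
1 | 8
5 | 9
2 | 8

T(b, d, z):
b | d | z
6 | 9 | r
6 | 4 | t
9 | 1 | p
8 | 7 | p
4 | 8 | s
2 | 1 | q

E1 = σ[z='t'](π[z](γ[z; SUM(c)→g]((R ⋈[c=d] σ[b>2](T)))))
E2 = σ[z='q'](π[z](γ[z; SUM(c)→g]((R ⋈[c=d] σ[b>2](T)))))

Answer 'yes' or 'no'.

E1 stepwise |·|:
  R → 6
  T → 6
  σ[b>2](T) → 5
  (R ⋈[c=d] σ[b>2](T)) → 3
  γ[z; SUM(c)→g]((R ⋈[c=d] σ[b>2](T))) → 3
  π[z](γ[z; SUM(c)→g]((R ⋈[c=d] σ[b>2](T)))) → 3
  σ[z='t'](π[z](γ[z; SUM(c)→g]((R ⋈[c=d] σ[b>2](T))))) → 1
E2 stepwise |·|:
  R → 6
  T → 6
  σ[b>2](T) → 5
  (R ⋈[c=d] σ[b>2](T)) → 3
  γ[z; SUM(c)→g]((R ⋈[c=d] σ[b>2](T))) → 3
  π[z](γ[z; SUM(c)→g]((R ⋈[c=d] σ[b>2](T)))) → 3
  σ[z='q'](π[z](γ[z; SUM(c)→g]((R ⋈[c=d] σ[b>2](T))))) → 0

E1 result:
z
t
E2 result:
z
(0 rows)
Witness: ('t',) appears 1× in E1 but 0× in E2.

no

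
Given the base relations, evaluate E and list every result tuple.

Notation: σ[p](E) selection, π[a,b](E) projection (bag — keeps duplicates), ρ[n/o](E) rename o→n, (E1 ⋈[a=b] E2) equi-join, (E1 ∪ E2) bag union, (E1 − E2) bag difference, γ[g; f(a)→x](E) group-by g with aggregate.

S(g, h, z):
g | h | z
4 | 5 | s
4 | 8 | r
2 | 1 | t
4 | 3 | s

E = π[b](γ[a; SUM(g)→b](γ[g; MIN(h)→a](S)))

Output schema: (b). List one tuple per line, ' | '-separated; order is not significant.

Row counts bottom-up:
  S → 4
  γ[g; MIN(h)→a](S) → 2
  γ[a; SUM(g)→b](γ[g; MIN(h)→a](S)) → 2
  π[b](γ[a; SUM(g)→b](γ[g; MIN(h)→a](S))) → 2

== RESULT ==
b
2
4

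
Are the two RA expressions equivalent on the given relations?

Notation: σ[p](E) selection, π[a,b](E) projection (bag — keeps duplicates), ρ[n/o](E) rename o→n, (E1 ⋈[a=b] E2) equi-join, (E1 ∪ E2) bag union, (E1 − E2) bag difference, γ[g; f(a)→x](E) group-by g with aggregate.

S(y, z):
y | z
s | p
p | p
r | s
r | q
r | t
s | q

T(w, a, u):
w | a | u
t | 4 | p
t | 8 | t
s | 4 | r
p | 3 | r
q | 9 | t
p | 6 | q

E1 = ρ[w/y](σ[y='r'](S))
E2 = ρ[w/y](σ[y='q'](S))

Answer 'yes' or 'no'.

E1 stepwise |·|:
  S → 6
  σ[y='r'](S) → 3
  ρ[w/y](σ[y='r'](S)) → 3
E2 stepwise |·|:
  S → 6
  σ[y='q'](S) → 0
  ρ[w/y](σ[y='q'](S)) → 0

E1 result:
w | z
r | q
r | s
r | t
E2 result:
w | z
(0 rows)
Witness: ('r', 'q') appears 1× in E1 but 0× in E2.

no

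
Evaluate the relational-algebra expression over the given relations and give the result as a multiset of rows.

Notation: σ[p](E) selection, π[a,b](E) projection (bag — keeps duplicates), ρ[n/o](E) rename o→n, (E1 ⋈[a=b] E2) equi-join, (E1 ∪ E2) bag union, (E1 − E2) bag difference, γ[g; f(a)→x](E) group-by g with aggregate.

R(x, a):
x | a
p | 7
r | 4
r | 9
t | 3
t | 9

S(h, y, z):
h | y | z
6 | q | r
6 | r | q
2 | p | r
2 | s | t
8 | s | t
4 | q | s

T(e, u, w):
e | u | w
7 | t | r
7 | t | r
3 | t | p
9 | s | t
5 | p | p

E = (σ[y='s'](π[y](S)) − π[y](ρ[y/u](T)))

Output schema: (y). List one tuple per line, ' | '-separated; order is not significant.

Row counts bottom-up:
  S → 6
  π[y](S) → 6
  σ[y='s'](π[y](S)) → 2
  T → 5
  ρ[y/u](T) → 5
  π[y](ρ[y/u](T)) → 5
  (σ[y='s'](π[y](S)) − π[y](ρ[y/u](T))) → 1

== RESULT ==
y
s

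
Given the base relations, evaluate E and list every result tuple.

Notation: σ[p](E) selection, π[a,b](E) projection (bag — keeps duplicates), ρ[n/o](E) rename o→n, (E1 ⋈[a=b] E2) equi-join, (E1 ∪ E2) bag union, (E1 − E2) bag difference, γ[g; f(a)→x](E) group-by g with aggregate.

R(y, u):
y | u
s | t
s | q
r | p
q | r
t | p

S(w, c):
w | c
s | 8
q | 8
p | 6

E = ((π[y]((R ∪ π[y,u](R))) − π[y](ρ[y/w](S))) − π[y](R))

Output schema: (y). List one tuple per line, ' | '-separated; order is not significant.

Subexpression sizes:
  R → 5
  R → 5
  π[y,u](R) → 5
  (R ∪ π[y,u](R)) → 10
  π[y]((R ∪ π[y,u](R))) → 10
  S → 3
  ρ[y/w](S) → 3
  π[y](ρ[y/w](S)) → 3
  (π[y]((R ∪ π[y,u](R))) − π[y](ρ[y/w](S))) → 8
  R → 5
  π[y](R) → 5
  ((π[y]((R ∪ π[y,u](R))) − π[y](ρ[y/w](S))) − π[y](R)) → 3

== RESULT ==
y
r
s
t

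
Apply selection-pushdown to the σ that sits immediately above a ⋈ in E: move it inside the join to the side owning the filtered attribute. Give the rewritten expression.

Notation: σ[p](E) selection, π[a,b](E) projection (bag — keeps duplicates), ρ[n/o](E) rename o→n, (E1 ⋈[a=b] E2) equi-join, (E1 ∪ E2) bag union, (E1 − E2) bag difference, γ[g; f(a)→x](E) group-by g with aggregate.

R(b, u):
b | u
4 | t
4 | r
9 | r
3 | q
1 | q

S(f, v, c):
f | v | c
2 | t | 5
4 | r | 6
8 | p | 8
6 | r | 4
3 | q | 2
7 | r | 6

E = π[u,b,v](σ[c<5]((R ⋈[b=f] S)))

σ filters on c, owned by the right side.
E' = π[u,b,v]((R ⋈[b=f] σ[c<5](S)))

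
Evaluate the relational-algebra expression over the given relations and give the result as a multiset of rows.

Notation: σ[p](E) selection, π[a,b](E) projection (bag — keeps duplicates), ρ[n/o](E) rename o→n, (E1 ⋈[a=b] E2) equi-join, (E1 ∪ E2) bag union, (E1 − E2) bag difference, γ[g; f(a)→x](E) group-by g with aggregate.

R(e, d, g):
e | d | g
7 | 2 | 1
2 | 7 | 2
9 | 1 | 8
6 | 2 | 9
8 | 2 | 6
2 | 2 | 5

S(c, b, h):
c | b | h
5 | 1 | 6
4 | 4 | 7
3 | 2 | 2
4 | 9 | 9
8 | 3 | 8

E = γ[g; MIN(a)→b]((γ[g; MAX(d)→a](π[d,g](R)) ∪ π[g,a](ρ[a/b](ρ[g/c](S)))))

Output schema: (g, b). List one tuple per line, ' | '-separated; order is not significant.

Subexpression sizes:
  R → 6
  π[d,g](R) → 6
  γ[g; MAX(d)→a](π[d,g](R)) → 6
  S → 5
  ρ[g/c](S) → 5
  ρ[a/b](ρ[g/c](S)) → 5
  π[g,a](ρ[a/b](ρ[g/c](S))) → 5
  (γ[g; MAX(d)→a](π[d,g](R)) ∪ π[g,a](ρ[a/b](ρ[g/c](S)))) → 11
  γ[g; MIN(a)→b]((γ[g; MAX(d)→a](π[d,g](R)) ∪ π[g,a](ρ[a/b](ρ[g/c](S))))) → 8

== RESULT ==
g | b
1 | 2
2 | 7
3 | 2
4 | 4
5 | 1
6 | 2
8 | 1
9 | 2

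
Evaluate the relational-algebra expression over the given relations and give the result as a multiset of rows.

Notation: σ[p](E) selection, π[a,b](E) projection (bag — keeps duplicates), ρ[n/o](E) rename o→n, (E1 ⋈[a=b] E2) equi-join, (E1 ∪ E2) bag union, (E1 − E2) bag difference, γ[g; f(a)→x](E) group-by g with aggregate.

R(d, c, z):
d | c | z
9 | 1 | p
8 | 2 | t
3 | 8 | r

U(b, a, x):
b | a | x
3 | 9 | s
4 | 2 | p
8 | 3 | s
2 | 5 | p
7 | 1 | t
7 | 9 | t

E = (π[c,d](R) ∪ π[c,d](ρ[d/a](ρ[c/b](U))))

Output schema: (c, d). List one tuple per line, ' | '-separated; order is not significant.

Stepwise |·|:
  R → 3
  π[c,d](R) → 3
  U → 6
  ρ[c/b](U) → 6
  ρ[d/a](ρ[c/b](U)) → 6
  π[c,d](ρ[d/a](ρ[c/b](U))) → 6
  (π[c,d](R) ∪ π[c,d](ρ[d/a](ρ[c/b](U)))) → 9

== RESULT ==
c | d
1 | 9
2 | 5
2 | 8
3 | 9
4 | 2
7 | 1
7 | 9
8 | 3
8 | 3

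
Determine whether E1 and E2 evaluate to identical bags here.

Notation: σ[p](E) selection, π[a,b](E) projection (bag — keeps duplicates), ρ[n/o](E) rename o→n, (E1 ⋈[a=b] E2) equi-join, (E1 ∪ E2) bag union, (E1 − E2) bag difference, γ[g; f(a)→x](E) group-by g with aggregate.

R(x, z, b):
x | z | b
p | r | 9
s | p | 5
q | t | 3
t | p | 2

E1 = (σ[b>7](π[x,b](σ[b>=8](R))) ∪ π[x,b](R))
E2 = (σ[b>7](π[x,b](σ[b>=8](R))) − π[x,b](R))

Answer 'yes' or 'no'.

E1 subexpression sizes:
  R → 4
  σ[b>=8](R) → 1
  π[x,b](σ[b>=8](R)) → 1
  σ[b>7](π[x,b](σ[b>=8](R))) → 1
  R → 4
  π[x,b](R) → 4
  (σ[b>7](π[x,b](σ[b>=8](R))) ∪ π[x,b](R)) → 5
E2 subexpression sizes:
  R → 4
  σ[b>=8](R) → 1
  π[x,b](σ[b>=8](R)) → 1
  σ[b>7](π[x,b](σ[b>=8](R))) → 1
  R → 4
  π[x,b](R) → 4
  (σ[b>7](π[x,b](σ[b>=8](R))) − π[x,b](R)) → 0

E1 result:
x | b
p | 9
p | 9
q | 3
s | 5
t | 2
E2 result:
x | b
(0 rows)
Witness: ('p', 9) appears 2× in E1 but 0× in E2.

no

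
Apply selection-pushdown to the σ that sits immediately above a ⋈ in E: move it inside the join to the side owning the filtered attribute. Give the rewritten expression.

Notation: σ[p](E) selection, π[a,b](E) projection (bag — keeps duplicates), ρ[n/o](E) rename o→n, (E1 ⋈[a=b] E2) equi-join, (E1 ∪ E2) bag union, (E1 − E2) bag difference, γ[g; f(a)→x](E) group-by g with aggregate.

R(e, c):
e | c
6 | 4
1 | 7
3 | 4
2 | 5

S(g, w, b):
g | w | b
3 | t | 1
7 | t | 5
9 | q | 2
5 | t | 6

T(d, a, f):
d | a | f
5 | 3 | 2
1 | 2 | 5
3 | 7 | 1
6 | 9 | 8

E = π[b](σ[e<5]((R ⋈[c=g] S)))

σ filters on e, owned by the left side.
E' = π[b]((σ[e<5](R) ⋈[c=g] S))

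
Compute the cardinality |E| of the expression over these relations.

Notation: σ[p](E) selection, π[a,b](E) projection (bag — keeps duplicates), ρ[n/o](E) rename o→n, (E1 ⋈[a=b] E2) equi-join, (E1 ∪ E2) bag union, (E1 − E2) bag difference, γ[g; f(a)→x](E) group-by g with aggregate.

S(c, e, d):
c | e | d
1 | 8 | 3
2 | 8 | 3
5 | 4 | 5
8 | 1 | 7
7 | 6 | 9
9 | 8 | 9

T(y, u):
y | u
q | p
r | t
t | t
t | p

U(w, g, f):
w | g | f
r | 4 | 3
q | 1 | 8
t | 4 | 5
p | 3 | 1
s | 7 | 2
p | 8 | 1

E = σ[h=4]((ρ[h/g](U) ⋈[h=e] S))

Stepwise |·|:
  U → 6
  ρ[h/g](U) → 6
  S → 6
  (ρ[h/g](U) ⋈[h=e] S) → 6
  σ[h=4]((ρ[h/g](U) ⋈[h=e] S)) → 2

|E| = 2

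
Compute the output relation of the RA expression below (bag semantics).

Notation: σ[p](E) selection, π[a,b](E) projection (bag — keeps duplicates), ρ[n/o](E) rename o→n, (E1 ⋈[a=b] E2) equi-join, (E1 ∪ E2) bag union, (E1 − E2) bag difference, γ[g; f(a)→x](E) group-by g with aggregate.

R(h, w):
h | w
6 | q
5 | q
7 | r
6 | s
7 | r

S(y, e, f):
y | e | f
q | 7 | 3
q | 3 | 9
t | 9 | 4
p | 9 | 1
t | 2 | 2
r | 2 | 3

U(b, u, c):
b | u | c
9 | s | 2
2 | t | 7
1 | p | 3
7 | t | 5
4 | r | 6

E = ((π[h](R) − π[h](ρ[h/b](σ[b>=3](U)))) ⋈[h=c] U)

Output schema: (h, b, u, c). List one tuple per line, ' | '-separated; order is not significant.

Row counts bottom-up:
  R → 5
  π[h](R) → 5
  U → 5
  σ[b>=3](U) → 3
  ρ[h/b](σ[b>=3](U)) → 3
  π[h](ρ[h/b](σ[b>=3](U))) → 3
  (π[h](R) − π[h](ρ[h/b](σ[b>=3](U)))) → 4
  U → 5
  ((π[h](R) − π[h](ρ[h/b](σ[b>=3](U)))) ⋈[h=c] U) → 4

== RESULT ==
h | b | u | c
5 | 7 | t | 5
6 | 4 | r | 6
6 | 4 | r | 6
7 | 2 | t | 7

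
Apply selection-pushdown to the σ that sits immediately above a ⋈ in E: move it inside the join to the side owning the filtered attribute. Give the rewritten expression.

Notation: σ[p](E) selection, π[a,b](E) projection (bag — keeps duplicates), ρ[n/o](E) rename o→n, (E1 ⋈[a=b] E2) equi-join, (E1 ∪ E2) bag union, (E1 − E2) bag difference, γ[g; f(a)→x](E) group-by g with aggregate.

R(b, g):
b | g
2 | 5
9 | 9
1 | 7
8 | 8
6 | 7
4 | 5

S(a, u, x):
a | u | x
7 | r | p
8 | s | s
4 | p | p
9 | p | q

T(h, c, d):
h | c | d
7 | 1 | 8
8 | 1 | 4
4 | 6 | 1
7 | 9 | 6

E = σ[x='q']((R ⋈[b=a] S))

σ filters on x, owned by the right side.
E' = (R ⋈[b=a] σ[x='q'](S))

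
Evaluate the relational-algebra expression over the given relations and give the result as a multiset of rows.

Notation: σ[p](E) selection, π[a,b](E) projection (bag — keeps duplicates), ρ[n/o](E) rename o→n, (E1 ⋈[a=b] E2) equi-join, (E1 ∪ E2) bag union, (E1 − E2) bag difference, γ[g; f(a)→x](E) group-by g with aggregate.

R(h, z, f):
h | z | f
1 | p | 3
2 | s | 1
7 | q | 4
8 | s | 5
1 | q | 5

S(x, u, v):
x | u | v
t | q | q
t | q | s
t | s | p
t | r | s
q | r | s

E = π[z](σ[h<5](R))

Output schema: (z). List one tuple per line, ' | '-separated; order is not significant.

Subexpression sizes:
  R → 5
  σ[h<5](R) → 3
  π[z](σ[h<5](R)) → 3

== RESULT ==
z
p
q
s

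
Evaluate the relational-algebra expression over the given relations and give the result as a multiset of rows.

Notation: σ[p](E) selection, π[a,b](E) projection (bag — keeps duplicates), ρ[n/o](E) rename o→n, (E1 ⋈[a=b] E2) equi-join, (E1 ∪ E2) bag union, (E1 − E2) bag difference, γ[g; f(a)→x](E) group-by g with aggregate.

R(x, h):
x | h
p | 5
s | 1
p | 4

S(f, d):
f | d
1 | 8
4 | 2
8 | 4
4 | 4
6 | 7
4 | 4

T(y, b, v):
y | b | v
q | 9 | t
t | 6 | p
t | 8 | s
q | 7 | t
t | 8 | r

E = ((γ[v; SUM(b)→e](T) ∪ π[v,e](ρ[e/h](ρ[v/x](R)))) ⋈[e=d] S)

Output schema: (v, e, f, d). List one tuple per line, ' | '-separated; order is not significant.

Subexpression sizes:
  T → 5
  γ[v; SUM(b)→e](T) → 4
  R → 3
  ρ[v/x](R) → 3
  ρ[e/h](ρ[v/x](R)) → 3
  π[v,e](ρ[e/h](ρ[v/x](R))) → 3
  (γ[v; SUM(b)→e](T) ∪ π[v,e](ρ[e/h](ρ[v/x](R)))) → 7
  S → 6
  ((γ[v; SUM(b)→e](T) ∪ π[v,e](ρ[e/h](ρ[v/x](R)))) ⋈[e=d] S) → 5

== RESULT ==
v | e | f | d
p | 4 | 4 | 4
p | 4 | 4 | 4
p | 4 | 8 | 4
r | 8 | 1 | 8
s | 8 | 1 | 8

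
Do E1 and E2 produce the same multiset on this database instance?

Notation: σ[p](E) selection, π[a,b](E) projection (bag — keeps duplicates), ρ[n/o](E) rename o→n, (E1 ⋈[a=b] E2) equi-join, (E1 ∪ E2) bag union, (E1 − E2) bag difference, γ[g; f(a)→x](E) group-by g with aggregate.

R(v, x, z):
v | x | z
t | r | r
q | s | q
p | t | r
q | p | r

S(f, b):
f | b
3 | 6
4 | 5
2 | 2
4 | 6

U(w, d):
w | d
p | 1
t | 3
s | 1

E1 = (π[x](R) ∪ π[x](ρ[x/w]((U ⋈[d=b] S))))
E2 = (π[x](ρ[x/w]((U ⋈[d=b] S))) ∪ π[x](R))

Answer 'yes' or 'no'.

E1 row counts bottom-up:
  R → 4
  π[x](R) → 4
  U → 3
  S → 4
  (U ⋈[d=b] S) → 0
  ρ[x/w]((U ⋈[d=b] S)) → 0
  π[x](ρ[x/w]((U ⋈[d=b] S))) → 0
  (π[x](R) ∪ π[x](ρ[x/w]((U ⋈[d=b] S)))) → 4
E2 row counts bottom-up:
  U → 3
  S → 4
  (U ⋈[d=b] S) → 0
  ρ[x/w]((U ⋈[d=b] S)) → 0
  π[x](ρ[x/w]((U ⋈[d=b] S))) → 0
  R → 4
  π[x](R) → 4
  (π[x](ρ[x/w]((U ⋈[d=b] S))) ∪ π[x](R)) → 4

E1 and E2 produce the same multiset:
x
p
r
s
t

yes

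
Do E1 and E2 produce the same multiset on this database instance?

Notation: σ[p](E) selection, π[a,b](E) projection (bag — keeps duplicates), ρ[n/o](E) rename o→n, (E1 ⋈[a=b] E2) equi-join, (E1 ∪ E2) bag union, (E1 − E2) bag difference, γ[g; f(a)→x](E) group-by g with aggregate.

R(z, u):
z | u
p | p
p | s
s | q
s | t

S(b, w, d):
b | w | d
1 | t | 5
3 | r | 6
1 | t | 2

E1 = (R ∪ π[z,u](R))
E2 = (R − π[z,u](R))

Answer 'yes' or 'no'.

E1 per-node cardinality:
  R → 4
  R → 4
  π[z,u](R) → 4
  (R ∪ π[z,u](R)) → 8
E2 per-node cardinality:
  R → 4
  R → 4
  π[z,u](R) → 4
  (R − π[z,u](R)) → 0

E1 result:
z | u
p | p
p | p
p | s
p | s
s | q
s | q
s | t
s | t
E2 result:
z | u
(0 rows)
Witness: ('p', 's') appears 2× in E1 but 0× in E2.

no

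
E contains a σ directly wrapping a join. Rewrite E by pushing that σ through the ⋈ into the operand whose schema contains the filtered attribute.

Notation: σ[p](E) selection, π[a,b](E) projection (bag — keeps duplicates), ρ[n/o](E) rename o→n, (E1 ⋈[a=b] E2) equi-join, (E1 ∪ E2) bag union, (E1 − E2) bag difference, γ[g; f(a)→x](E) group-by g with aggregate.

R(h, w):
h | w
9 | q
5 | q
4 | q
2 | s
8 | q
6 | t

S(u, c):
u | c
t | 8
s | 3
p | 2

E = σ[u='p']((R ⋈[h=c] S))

σ filters on u, owned by the right side.
E' = (R ⋈[h=c] σ[u='p'](S))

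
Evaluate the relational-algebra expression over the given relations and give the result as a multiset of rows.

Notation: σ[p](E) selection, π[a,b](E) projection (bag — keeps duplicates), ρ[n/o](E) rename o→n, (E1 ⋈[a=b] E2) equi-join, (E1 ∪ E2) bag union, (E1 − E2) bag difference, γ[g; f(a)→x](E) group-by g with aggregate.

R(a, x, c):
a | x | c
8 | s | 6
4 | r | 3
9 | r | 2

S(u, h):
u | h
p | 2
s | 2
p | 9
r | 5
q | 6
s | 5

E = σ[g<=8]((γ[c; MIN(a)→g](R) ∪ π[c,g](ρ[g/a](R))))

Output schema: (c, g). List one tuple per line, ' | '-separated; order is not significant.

Row counts bottom-up:
  R → 3
  γ[c; MIN(a)→g](R) → 3
  R → 3
  ρ[g/a](R) → 3
  π[c,g](ρ[g/a](R)) → 3
  (γ[c; MIN(a)→g](R) ∪ π[c,g](ρ[g/a](R))) → 6
  σ[g<=8]((γ[c; MIN(a)→g](R) ∪ π[c,g](ρ[g/a](R)))) → 4

== RESULT ==
c | g
3 | 4
3 | 4
6 | 8
6 | 8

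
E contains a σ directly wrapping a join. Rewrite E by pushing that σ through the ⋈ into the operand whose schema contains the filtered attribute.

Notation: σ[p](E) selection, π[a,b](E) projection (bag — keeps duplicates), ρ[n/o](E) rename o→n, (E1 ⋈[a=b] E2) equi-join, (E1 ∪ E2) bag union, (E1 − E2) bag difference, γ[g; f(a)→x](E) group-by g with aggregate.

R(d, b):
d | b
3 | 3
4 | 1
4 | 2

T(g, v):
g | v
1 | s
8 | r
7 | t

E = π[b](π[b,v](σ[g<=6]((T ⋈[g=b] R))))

σ filters on g, owned by the left side.
E' = π[b](π[b,v]((σ[g<=6](T) ⋈[g=b] R)))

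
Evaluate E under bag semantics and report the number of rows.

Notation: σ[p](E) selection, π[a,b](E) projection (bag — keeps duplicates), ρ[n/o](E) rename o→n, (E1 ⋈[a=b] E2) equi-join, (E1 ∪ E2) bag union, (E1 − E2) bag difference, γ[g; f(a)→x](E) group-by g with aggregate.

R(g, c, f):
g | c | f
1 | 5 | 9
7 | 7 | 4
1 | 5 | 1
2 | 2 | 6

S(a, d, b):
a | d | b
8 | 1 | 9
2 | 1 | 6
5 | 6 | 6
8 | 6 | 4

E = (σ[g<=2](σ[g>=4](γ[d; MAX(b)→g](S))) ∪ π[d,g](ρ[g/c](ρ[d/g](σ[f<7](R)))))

Subexpression sizes:
  S → 4
  γ[d; MAX(b)→g](S) → 2
  σ[g>=4](γ[d; MAX(b)→g](S)) → 2
  σ[g<=2](σ[g>=4](γ[d; MAX(b)→g](S))) → 0
  R → 4
  σ[f<7](R) → 3
  ρ[d/g](σ[f<7](R)) → 3
  ρ[g/c](ρ[d/g](σ[f<7](R))) → 3
  π[d,g](ρ[g/c](ρ[d/g](σ[f<7](R)))) → 3
  (σ[g<=2](σ[g>=4](γ[d; MAX(b)→g](S))) ∪ π[d,g](ρ[g/c](ρ[d/g](σ[f<7](R))))) → 3

|E| = 3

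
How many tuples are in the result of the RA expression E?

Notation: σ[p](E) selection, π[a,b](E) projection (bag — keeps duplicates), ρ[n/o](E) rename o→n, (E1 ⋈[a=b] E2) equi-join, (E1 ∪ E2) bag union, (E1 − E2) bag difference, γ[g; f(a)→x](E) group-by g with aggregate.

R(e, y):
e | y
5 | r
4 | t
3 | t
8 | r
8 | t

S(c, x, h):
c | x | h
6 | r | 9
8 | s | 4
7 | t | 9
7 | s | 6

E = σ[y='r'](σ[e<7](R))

Subexpression sizes:
  R → 5
  σ[e<7](R) → 3
  σ[y='r'](σ[e<7](R)) → 1

|E| = 1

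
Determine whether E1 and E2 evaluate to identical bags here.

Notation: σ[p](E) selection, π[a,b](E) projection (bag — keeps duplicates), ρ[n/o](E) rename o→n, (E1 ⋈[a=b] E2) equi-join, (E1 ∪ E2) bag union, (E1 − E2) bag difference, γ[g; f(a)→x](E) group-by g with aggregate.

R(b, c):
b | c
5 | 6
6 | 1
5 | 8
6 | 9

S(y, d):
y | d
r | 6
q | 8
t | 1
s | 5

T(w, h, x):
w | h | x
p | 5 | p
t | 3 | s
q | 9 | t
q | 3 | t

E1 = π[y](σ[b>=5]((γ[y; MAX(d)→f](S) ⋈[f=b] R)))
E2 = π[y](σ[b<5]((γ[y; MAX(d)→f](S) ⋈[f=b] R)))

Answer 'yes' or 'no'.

E1 subexpression sizes:
  S → 4
  γ[y; MAX(d)→f](S) → 4
  R → 4
  (γ[y; MAX(d)→f](S) ⋈[f=b] R) → 4
  σ[b>=5]((γ[y; MAX(d)→f](S) ⋈[f=b] R)) → 4
  π[y](σ[b>=5]((γ[y; MAX(d)→f](S) ⋈[f=b] R))) → 4
E2 subexpression sizes:
  S → 4
  γ[y; MAX(d)→f](S) → 4
  R → 4
  (γ[y; MAX(d)→f](S) ⋈[f=b] R) → 4
  σ[b<5]((γ[y; MAX(d)→f](S) ⋈[f=b] R)) → 0
  π[y](σ[b<5]((γ[y; MAX(d)→f](S) ⋈[f=b] R))) → 0

E1 result:
y
r
r
s
s
E2 result:
y
(0 rows)
Witness: ('s',) appears 2× in E1 but 0× in E2.

no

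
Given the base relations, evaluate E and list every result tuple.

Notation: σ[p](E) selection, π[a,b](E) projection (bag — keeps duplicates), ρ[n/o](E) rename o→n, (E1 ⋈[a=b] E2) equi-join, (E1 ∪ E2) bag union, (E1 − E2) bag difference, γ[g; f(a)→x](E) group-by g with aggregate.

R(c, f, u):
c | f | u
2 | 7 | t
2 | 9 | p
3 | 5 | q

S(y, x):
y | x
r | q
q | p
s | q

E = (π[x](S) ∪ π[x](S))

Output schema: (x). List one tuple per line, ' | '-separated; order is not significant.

Stepwise |·|:
  S → 3
  π[x](S) → 3
  S → 3
  π[x](S) → 3
  (π[x](S) ∪ π[x](S)) → 6

== RESULT ==
x
p
p
q
q
q
q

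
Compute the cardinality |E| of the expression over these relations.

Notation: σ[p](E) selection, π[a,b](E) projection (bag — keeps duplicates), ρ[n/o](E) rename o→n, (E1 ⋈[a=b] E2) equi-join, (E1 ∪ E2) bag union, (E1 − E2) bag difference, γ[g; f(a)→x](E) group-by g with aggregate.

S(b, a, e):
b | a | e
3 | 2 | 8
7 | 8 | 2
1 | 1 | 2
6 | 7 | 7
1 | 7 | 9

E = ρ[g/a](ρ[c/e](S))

Row counts bottom-up:
  S → 5
  ρ[c/e](S) → 5
  ρ[g/a](ρ[c/e](S)) → 5

|E| = 5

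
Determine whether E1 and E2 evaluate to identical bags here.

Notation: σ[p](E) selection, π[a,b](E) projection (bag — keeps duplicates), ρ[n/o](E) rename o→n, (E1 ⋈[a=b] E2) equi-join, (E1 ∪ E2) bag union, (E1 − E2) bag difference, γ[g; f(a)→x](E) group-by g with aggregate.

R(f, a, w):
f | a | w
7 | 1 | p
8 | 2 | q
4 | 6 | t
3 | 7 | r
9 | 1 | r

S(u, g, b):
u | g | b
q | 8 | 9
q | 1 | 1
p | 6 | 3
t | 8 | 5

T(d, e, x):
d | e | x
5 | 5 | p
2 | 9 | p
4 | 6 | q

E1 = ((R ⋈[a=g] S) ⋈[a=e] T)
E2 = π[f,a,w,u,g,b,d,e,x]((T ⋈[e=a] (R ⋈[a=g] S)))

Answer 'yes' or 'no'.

E1 row counts bottom-up:
  R → 5
  S → 4
  (R ⋈[a=g] S) → 3
  T → 3
  ((R ⋈[a=g] S) ⋈[a=e] T) → 1
E2 row counts bottom-up:
  T → 3
  R → 5
  S → 4
  (R ⋈[a=g] S) → 3
  (T ⋈[e=a] (R ⋈[a=g] S)) → 1
  π[f,a,w,u,g,b,d,e,x]((T ⋈[e=a] (R ⋈[a=g] S))) → 1

E1 and E2 produce the same multiset:
f | a | w | u | g | b | d | e | x
4 | 6 | t | p | 6 | 3 | 4 | 6 | q

yes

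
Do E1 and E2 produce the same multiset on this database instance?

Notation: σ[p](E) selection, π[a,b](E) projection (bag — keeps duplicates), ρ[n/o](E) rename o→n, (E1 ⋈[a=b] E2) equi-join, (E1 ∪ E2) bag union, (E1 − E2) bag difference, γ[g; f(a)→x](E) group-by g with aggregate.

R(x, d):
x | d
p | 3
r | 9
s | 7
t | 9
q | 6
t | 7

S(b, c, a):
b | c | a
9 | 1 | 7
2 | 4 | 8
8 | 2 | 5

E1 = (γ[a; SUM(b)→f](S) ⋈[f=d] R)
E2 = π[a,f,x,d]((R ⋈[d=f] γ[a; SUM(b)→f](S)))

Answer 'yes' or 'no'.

E1 per-node cardinality:
  S → 3
  γ[a; SUM(b)→f](S) → 3
  R → 6
  (γ[a; SUM(b)→f](S) ⋈[f=d] R) → 2
E2 per-node cardinality:
  R → 6
  S → 3
  γ[a; SUM(b)→f](S) → 3
  (R ⋈[d=f] γ[a; SUM(b)→f](S)) → 2
  π[a,f,x,d]((R ⋈[d=f] γ[a; SUM(b)→f](S))) → 2

E1 and E2 produce the same multiset:
a | f | x | d
7 | 9 | r | 9
7 | 9 | t | 9

yes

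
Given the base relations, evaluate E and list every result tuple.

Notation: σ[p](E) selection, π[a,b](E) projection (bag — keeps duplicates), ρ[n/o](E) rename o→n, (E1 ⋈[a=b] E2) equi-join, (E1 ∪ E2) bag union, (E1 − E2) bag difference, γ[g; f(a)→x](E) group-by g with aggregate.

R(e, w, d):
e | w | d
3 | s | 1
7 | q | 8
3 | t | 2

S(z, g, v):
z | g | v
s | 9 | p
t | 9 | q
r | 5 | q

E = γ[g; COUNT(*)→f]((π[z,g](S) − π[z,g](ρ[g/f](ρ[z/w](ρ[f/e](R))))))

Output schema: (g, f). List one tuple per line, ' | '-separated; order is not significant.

Subexpression sizes:
  S → 3
  π[z,g](S) → 3
  R → 3
  ρ[f/e](R) → 3
  ρ[z/w](ρ[f/e](R)) → 3
  ρ[g/f](ρ[z/w](ρ[f/e](R))) → 3
  π[z,g](ρ[g/f](ρ[z/w](ρ[f/e](R)))) → 3
  (π[z,g](S) − π[z,g](ρ[g/f](ρ[z/w](ρ[f/e](R))))) → 3
  γ[g; COUNT(*)→f]((π[z,g](S) − π[z,g](ρ[g/f](ρ[z/w](ρ[f/e](R)))))) → 2

== RESULT ==
g | f
5 | 1
9 | 2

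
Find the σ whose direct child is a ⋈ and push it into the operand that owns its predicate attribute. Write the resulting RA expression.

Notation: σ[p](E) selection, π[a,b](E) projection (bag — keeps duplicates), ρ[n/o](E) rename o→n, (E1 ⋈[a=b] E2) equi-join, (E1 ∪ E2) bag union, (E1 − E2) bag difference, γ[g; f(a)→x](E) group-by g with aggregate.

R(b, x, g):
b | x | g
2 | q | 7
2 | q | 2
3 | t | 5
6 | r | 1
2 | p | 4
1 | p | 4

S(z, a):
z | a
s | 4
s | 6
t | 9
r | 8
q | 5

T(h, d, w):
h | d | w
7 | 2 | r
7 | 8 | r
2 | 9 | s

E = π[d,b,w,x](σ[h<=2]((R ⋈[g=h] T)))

σ filters on h, owned by the right side.
E' = π[d,b,w,x]((R ⋈[g=h] σ[h<=2](T)))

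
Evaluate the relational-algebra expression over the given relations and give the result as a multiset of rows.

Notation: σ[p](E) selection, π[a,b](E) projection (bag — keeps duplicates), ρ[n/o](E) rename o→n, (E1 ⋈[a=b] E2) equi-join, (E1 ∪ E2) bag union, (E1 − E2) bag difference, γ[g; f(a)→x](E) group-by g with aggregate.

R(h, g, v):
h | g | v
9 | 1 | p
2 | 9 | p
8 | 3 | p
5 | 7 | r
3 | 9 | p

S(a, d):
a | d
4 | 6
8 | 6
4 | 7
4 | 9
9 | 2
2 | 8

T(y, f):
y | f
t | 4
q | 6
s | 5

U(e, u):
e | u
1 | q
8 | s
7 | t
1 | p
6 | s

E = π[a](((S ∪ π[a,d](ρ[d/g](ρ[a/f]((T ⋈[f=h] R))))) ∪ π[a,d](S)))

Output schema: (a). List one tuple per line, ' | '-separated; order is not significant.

Stepwise |·|:
  S → 6
  T → 3
  R → 5
  (T ⋈[f=h] R) → 1
  ρ[a/f]((T ⋈[f=h] R)) → 1
  ρ[d/g](ρ[a/f]((T ⋈[f=h] R))) → 1
  π[a,d](ρ[d/g](ρ[a/f]((T ⋈[f=h] R)))) → 1
  (S ∪ π[a,d](ρ[d/g](ρ[a/f]((T ⋈[f=h] R))))) → 7
  S → 6
  π[a,d](S) → 6
  ((S ∪ π[a,d](ρ[d/g](ρ[a/f]((T ⋈[f=h] R))))) ∪ π[a,d](S)) → 13
  π[a](((S ∪ π[a,d](ρ[d/g](ρ[a/f]((T ⋈[f=h] R))))) ∪ π[a,d](S))) → 13

== RESULT ==
a
2
2
4
4
4
4
4
4
5
8
8
9
9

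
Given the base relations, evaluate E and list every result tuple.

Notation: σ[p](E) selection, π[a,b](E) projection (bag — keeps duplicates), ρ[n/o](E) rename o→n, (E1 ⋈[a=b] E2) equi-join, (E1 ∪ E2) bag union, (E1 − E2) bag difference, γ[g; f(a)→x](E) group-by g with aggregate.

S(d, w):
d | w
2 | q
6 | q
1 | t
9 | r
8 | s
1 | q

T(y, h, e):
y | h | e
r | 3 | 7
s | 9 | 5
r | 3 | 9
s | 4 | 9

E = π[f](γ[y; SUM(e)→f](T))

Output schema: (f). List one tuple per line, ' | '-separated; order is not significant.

Stepwise |·|:
  T → 4
  γ[y; SUM(e)→f](T) → 2
  π[f](γ[y; SUM(e)→f](T)) → 2

== RESULT ==
f
14
16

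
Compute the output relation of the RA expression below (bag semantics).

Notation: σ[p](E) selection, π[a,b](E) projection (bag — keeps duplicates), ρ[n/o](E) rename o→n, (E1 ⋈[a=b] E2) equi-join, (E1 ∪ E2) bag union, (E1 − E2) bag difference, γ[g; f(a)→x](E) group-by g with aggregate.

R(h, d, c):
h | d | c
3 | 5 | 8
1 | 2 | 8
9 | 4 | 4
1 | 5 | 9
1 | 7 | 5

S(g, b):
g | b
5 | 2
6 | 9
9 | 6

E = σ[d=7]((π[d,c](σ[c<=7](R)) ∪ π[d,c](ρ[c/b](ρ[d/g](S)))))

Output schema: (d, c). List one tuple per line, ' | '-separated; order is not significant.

Subexpression sizes:
  R → 5
  σ[c<=7](R) → 2
  π[d,c](σ[c<=7](R)) → 2
  S → 3
  ρ[d/g](S) → 3
  ρ[c/b](ρ[d/g](S)) → 3
  π[d,c](ρ[c/b](ρ[d/g](S))) → 3
  (π[d,c](σ[c<=7](R)) ∪ π[d,c](ρ[c/b](ρ[d/g](S)))) → 5
  σ[d=7]((π[d,c](σ[c<=7](R)) ∪ π[d,c](ρ[c/b](ρ[d/g](S))))) → 1

== RESULT ==
d | c
7 | 5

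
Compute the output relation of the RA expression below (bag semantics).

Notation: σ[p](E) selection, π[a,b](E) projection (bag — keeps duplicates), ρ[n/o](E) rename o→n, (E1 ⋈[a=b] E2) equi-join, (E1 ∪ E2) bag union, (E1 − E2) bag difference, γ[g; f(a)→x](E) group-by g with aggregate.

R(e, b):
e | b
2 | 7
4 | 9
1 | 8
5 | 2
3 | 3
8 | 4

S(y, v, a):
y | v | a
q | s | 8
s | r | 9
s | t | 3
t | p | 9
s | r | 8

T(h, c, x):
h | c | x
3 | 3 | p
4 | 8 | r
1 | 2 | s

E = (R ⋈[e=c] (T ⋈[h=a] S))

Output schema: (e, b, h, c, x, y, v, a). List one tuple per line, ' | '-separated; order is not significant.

Row counts bottom-up:
  R → 6
  T → 3
  S → 5
  (T ⋈[h=a] S) → 1
  (R ⋈[e=c] (T ⋈[h=a] S)) → 1

== RESULT ==
e | b | h | c | x | y | v | a
3 | 3 | 3 | 3 | p | s | t | 3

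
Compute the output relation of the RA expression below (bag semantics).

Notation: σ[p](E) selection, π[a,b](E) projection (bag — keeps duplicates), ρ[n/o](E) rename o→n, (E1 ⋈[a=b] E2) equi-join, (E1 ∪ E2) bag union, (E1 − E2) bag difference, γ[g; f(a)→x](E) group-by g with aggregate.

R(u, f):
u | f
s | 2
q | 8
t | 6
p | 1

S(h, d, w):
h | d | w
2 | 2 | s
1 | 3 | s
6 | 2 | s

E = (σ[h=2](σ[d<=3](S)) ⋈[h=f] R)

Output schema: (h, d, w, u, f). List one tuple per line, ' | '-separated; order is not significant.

Subexpression sizes:
  S → 3
  σ[d<=3](S) → 3
  σ[h=2](σ[d<=3](S)) → 1
  R → 4
  (σ[h=2](σ[d<=3](S)) ⋈[h=f] R) → 1

== RESULT ==
h | d | w | u | f
2 | 2 | s | s | 2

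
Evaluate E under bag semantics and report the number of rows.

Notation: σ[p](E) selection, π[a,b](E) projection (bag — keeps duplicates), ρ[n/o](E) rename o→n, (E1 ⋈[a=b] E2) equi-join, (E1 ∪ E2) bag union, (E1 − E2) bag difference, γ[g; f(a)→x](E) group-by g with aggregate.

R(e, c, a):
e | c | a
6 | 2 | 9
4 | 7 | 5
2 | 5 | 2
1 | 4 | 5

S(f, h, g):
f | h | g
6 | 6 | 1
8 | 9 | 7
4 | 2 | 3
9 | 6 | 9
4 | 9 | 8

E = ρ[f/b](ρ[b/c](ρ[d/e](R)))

Subexpression sizes:
  R → 4
  ρ[d/e](R) → 4
  ρ[b/c](ρ[d/e](R)) → 4
  ρ[f/b](ρ[b/c](ρ[d/e](R))) → 4

|E| = 4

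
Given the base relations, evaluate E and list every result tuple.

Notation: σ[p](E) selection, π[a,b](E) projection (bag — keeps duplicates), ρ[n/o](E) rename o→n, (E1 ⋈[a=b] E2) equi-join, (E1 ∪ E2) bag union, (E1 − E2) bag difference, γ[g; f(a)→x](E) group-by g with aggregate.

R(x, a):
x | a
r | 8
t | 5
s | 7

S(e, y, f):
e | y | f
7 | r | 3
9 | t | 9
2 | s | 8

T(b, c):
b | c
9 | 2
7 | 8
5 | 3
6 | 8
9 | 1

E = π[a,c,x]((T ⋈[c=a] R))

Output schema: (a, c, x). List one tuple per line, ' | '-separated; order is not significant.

Per-node cardinality:
  T → 5
  R → 3
  (T ⋈[c=a] R) → 2
  π[a,c,x]((T ⋈[c=a] R)) → 2

== RESULT ==
a | c | x
8 | 8 | r
8 | 8 | r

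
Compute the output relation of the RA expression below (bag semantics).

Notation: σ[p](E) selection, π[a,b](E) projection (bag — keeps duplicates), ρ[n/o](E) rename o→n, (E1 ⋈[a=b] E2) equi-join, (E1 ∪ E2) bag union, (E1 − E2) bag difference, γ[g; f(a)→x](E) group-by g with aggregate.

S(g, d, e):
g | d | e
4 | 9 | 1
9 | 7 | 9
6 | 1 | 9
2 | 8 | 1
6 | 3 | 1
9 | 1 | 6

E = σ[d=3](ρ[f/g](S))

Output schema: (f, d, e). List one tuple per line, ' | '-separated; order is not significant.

Subexpression sizes:
  S → 6
  ρ[f/g](S) → 6
  σ[d=3](ρ[f/g](S)) → 1

== RESULT ==
f | d | e
6 | 3 | 1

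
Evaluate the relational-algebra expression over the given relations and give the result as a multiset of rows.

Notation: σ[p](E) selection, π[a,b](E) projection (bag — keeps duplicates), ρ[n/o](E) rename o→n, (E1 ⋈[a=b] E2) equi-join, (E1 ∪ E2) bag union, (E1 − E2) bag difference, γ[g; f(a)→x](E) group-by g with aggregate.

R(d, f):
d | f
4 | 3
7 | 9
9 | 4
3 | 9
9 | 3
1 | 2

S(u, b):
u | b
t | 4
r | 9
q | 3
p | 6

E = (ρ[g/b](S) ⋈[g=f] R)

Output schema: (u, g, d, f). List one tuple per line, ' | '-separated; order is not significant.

Row counts bottom-up:
  S → 4
  ρ[g/b](S) → 4
  R → 6
  (ρ[g/b](S) ⋈[g=f] R) → 5

== RESULT ==
u | g | d | f
q | 3 | 4 | 3
q | 3 | 9 | 3
r | 9 | 3 | 9
r | 9 | 7 | 9
t | 4 | 9 | 4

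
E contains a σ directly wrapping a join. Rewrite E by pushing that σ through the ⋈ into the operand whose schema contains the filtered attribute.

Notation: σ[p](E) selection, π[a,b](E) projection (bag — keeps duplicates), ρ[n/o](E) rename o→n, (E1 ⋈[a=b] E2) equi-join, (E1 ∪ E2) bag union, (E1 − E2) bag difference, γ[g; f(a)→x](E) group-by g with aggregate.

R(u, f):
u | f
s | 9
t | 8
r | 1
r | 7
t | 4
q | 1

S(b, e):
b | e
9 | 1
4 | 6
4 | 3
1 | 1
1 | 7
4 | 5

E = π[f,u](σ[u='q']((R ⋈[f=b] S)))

σ filters on u, owned by the left side.
E' = π[f,u]((σ[u='q'](R) ⋈[f=b] S))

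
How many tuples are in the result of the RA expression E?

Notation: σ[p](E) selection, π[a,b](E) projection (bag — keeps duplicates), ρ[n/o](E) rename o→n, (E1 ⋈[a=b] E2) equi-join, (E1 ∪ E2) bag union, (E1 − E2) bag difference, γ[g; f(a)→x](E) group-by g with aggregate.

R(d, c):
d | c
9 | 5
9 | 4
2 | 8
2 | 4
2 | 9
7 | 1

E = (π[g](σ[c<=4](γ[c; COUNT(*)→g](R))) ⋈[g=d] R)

Subexpression sizes:
  R → 6
  γ[c; COUNT(*)→g](R) → 5
  σ[c<=4](γ[c; COUNT(*)→g](R)) → 2
  π[g](σ[c<=4](γ[c; COUNT(*)→g](R))) → 2
  R → 6
  (π[g](σ[c<=4](γ[c; COUNT(*)→g](R))) ⋈[g=d] R) → 3

|E| = 3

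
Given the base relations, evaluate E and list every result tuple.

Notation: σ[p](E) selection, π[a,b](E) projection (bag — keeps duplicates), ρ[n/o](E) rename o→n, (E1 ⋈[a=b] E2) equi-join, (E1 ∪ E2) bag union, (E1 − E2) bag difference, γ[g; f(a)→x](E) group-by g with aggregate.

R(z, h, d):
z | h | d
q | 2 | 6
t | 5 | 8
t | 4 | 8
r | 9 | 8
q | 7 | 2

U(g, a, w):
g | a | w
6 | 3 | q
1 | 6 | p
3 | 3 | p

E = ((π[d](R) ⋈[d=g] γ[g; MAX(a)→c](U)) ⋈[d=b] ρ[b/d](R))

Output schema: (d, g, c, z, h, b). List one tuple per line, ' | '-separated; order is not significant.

Subexpression sizes:
  R → 5
  π[d](R) → 5
  U → 3
  γ[g; MAX(a)→c](U) → 3
  (π[d](R) ⋈[d=g] γ[g; MAX(a)→c](U)) → 1
  R → 5
  ρ[b/d](R) → 5
  ((π[d](R) ⋈[d=g] γ[g; MAX(a)→c](U)) ⋈[d=b] ρ[b/d](R)) → 1

== RESULT ==
d | g | c | z | h | b
6 | 6 | 3 | q | 2 | 6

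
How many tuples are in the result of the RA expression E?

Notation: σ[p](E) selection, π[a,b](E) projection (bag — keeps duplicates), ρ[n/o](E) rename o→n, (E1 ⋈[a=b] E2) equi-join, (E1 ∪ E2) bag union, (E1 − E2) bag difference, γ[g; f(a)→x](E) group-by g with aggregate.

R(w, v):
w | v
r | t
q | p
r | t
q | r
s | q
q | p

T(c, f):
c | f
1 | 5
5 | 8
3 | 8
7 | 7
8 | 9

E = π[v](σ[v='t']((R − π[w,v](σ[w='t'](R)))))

Subexpression sizes:
  R → 6
  R → 6
  σ[w='t'](R) → 0
  π[w,v](σ[w='t'](R)) → 0
  (R − π[w,v](σ[w='t'](R))) → 6
  σ[v='t']((R − π[w,v](σ[w='t'](R)))) → 2
  π[v](σ[v='t']((R − π[w,v](σ[w='t'](R))))) → 2

|E| = 2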